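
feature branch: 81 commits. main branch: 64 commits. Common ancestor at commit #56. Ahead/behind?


Common ancestor: commit #56
feature commits after divergence: 81 - 56 = 25
main commits after divergence: 64 - 56 = 8
feature is 25 commits ahead of main
main is 8 commits ahead of feature

feature ahead: 25, main ahead: 8


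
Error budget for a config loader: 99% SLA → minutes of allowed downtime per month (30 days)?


Formula: allowed downtime = period * (100 - SLA) / 100
Period (month (30 days)) = 43200 minutes
Unavailability fraction = (100 - 99.0) / 100
Allowed downtime = 43200 * (100 - 99.0) / 100
Allowed downtime = 432.0 minutes

432.0 minutes


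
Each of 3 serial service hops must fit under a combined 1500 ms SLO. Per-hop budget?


Formula: per_stage = total_budget / stages
per_stage = 1500 / 3
per_stage = 500.0 ms

500.0 ms


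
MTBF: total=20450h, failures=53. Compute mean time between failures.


Formula: MTBF = Total operating time / Number of failures
MTBF = 20450 / 53
MTBF = 385.85 hours

385.85 hours


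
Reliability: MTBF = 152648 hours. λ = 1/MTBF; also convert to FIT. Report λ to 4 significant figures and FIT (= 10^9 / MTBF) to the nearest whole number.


Formula: λ = 1 / MTBF; FIT = λ × 1e9 = 1e9 / MTBF
λ = 1 / 152648 ≈ 6.551e-06 failures/hour
FIT = 1e9 / 152648 ≈ 6551 failures per 1e9 hours (nearest whole number)

λ = 6.551e-06 /h, FIT = 6551


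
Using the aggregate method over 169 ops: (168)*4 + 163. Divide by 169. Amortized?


Formula: Amortized cost = Total cost / Operations
Total cost = (168 * 4) + (1 * 163)
Total cost = 672 + 163 = 835
Amortized = 835 / 169 = 4.9408

4.9408


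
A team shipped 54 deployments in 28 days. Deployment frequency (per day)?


Formula: deployments per day = releases / days
= 54 / 28
= 1.929 deploys/day
(equivalently, 13.5 deploys/week)

1.929 deploys/day


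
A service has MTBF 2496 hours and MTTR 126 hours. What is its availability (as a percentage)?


Availability = MTBF / (MTBF + MTTR)
Availability = 2496 / (2496 + 126)
Availability = 2496 / 2622
Availability = 95.1945%

95.1945%


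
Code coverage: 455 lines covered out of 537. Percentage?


Coverage = covered / total * 100
Coverage = 455 / 537 * 100
Coverage = 84.73%

84.73%


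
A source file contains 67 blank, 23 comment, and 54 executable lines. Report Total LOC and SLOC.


Total LOC = blank + comment + code
Total LOC = 67 + 23 + 54 = 144
SLOC (source only) = code = 54

Total LOC: 144, SLOC: 54


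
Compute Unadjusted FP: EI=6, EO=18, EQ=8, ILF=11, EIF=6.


UFP = EI*4 + EO*5 + EQ*4 + ILF*10 + EIF*7
UFP = 6*4 + 18*5 + 8*4 + 11*10 + 6*7
UFP = 24 + 90 + 32 + 110 + 42
UFP = 298

298


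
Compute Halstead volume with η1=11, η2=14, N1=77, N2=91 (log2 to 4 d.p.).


Formula: V = N * log2(η), where N = N1 + N2 and η = η1 + η2
η = 11 + 14 = 25
N = 77 + 91 = 168
log2(25) ≈ 4.6439
V = 168 * 4.6439 = 780.18

780.18


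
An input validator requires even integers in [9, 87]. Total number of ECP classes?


Constraint: even integers in [9, 87]
Class 1: x < 9 — out-of-range invalid
Class 2: x in [9,87] but odd — wrong type invalid
Class 3: x in [9,87] and even — valid
Class 4: x > 87 — out-of-range invalid
Total equivalence classes: 4

4 equivalence classes


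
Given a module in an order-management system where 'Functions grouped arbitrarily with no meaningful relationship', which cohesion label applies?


Reasoning: Worst: random grouping
Type: Coincidental cohesion

Coincidental cohesion


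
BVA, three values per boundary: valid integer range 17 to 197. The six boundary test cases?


Range: [17, 197]
Boundaries: just below min, min, min+1, max-1, max, just above max
Values: [16, 17, 18, 196, 197, 198]

[16, 17, 18, 196, 197, 198]


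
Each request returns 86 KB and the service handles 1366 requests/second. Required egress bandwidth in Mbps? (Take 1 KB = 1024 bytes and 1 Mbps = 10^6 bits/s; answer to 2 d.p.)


Formula: Mbps = payload_bytes * RPS * 8 / 1e6
Payload per request = 86 KB = 86 * 1024 = 88064 bytes
Total bytes/sec = 88064 * 1366 = 120295424
Total bits/sec = 120295424 * 8 = 962363392
Mbps = 962363392 / 1e6 = 962.36

962.36 Mbps


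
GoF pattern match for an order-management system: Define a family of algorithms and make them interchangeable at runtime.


This matches the Strategy pattern

Strategy


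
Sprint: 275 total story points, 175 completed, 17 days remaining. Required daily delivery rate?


Formula: Required rate = Remaining points / Days left
Remaining = 275 - 175 = 100 points
Required rate = 100 / 17 = 5.88 points/day

5.88 points/day


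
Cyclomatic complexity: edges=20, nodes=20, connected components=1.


Formula: V(G) = E - N + 2P
V(G) = 20 - 20 + 2*1
V(G) = 0 + 2
V(G) = 2

2


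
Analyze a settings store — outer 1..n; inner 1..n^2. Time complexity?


Reasoning: n times n^2
Complexity: O(n^3)

O(n^3)


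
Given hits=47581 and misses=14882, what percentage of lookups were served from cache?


Formula: hit rate = hits / (hits + misses) * 100
hit rate = 47581 / (47581 + 14882) * 100
hit rate = 47581 / 62463 * 100
hit rate = 76.17%

76.17%


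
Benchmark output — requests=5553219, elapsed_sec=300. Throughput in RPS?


Formula: throughput = requests / seconds
throughput = 5553219 / 300
throughput = 18510.73 requests/second

18510.73 requests/second


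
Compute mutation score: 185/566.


Mutation score = killed / total * 100
Mutation score = 185 / 566 * 100
Mutation score = 32.69%

32.69%


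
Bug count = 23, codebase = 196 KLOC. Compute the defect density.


Defect density = defects / KLOC
Defect density = 23 / 196
Defect density = 0.117 defects/KLOC

0.117 defects/KLOC


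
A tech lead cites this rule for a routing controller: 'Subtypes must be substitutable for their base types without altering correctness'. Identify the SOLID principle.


This describes the Liskov Substitution Principle (LSP)

Liskov Substitution Principle (LSP)


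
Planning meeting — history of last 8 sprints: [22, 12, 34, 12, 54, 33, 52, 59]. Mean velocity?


Formula: Avg velocity = Total points / Number of sprints
Points: [22, 12, 34, 12, 54, 33, 52, 59]
Sum = 22 + 12 + 34 + 12 + 54 + 33 + 52 + 59 = 278
Avg velocity = 278 / 8 = 34.75 points/sprint

34.75 points/sprint


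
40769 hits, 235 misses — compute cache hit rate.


Formula: hit rate = hits / (hits + misses) * 100
hit rate = 40769 / (40769 + 235) * 100
hit rate = 40769 / 41004 * 100
hit rate = 99.43%

99.43%


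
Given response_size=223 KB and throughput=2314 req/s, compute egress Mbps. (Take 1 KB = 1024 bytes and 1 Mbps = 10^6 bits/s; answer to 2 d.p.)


Formula: Mbps = payload_bytes * RPS * 8 / 1e6
Payload per request = 223 KB = 223 * 1024 = 228352 bytes
Total bytes/sec = 228352 * 2314 = 528406528
Total bits/sec = 528406528 * 8 = 4227252224
Mbps = 4227252224 / 1e6 = 4227.25

4227.25 Mbps


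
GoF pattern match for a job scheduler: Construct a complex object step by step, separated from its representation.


This matches the Builder pattern

Builder


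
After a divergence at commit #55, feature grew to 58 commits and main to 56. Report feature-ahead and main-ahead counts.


Common ancestor: commit #55
feature commits after divergence: 58 - 55 = 3
main commits after divergence: 56 - 55 = 1
feature is 3 commits ahead of main
main is 1 commits ahead of feature

feature ahead: 3, main ahead: 1


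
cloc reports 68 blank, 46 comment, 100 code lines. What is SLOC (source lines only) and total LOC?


Total LOC = blank + comment + code
Total LOC = 68 + 46 + 100 = 214
SLOC (source only) = code = 100

Total LOC: 214, SLOC: 100


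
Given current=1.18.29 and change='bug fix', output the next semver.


Current: 1.18.29
Change category: 'bug fix' → patch bump
SemVer rule: patch bump → increment PATCH (MAJOR and MINOR unchanged)
New: 1.18.30

1.18.30


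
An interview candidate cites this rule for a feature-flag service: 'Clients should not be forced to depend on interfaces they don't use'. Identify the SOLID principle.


This describes the Interface Segregation Principle (ISP)

Interface Segregation Principle (ISP)


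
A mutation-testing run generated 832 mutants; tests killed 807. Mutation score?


Mutation score = killed / total * 100
Mutation score = 807 / 832 * 100
Mutation score = 97.0%

97.0%


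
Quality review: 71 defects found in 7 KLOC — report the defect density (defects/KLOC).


Defect density = defects / KLOC
Defect density = 71 / 7
Defect density = 10.143 defects/KLOC

10.143 defects/KLOC


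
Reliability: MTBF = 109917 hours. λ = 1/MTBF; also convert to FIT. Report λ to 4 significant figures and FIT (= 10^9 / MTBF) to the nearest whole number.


Formula: λ = 1 / MTBF; FIT = λ × 1e9 = 1e9 / MTBF
λ = 1 / 109917 ≈ 9.098e-06 failures/hour
FIT = 1e9 / 109917 ≈ 9098 failures per 1e9 hours (nearest whole number)

λ = 9.098e-06 /h, FIT = 9098


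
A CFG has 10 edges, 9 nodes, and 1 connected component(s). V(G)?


Formula: V(G) = E - N + 2P
V(G) = 10 - 9 + 2*1
V(G) = 1 + 2
V(G) = 3

3


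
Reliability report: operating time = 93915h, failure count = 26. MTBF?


Formula: MTBF = Total operating time / Number of failures
MTBF = 93915 / 26
MTBF = 3612.12 hours

3612.12 hours


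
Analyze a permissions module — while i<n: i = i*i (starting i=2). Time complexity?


Reasoning: squaring drives double-exponential growth; iterations ~ log log n
Complexity: O(log log n)

O(log log n)


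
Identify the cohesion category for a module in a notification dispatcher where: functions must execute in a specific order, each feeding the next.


Reasoning: Output of one is input to next
Type: Sequential cohesion

Sequential cohesion


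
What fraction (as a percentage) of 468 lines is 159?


Coverage = covered / total * 100
Coverage = 159 / 468 * 100
Coverage = 33.97%

33.97%


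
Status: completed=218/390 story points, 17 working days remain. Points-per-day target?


Formula: Required rate = Remaining points / Days left
Remaining = 390 - 218 = 172 points
Required rate = 172 / 17 = 10.12 points/day

10.12 points/day


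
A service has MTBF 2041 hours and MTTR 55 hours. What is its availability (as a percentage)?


Availability = MTBF / (MTBF + MTTR)
Availability = 2041 / (2041 + 55)
Availability = 2041 / 2096
Availability = 97.376%

97.376%


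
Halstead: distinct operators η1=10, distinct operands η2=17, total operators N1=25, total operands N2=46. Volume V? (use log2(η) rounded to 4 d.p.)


Formula: V = N * log2(η), where N = N1 + N2 and η = η1 + η2
η = 10 + 17 = 27
N = 25 + 46 = 71
log2(27) ≈ 4.7549
V = 71 * 4.7549 = 337.60

337.60


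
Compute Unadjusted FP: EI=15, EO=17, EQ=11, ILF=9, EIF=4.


UFP = EI*4 + EO*5 + EQ*4 + ILF*10 + EIF*7
UFP = 15*4 + 17*5 + 11*4 + 9*10 + 4*7
UFP = 60 + 85 + 44 + 90 + 28
UFP = 307

307


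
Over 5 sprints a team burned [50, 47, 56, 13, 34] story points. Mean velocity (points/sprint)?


Formula: Avg velocity = Total points / Number of sprints
Points: [50, 47, 56, 13, 34]
Sum = 50 + 47 + 56 + 13 + 34 = 200
Avg velocity = 200 / 5 = 40.0 points/sprint

40.0 points/sprint


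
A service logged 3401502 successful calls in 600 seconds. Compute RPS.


Formula: throughput = requests / seconds
throughput = 3401502 / 600
throughput = 5669.17 requests/second

5669.17 requests/second


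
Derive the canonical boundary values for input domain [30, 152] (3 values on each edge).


Range: [30, 152]
Boundaries: just below min, min, min+1, max-1, max, just above max
Values: [29, 30, 31, 151, 152, 153]

[29, 30, 31, 151, 152, 153]


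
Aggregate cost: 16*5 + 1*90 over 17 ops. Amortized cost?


Formula: Amortized cost = Total cost / Operations
Total cost = (16 * 5) + (1 * 90)
Total cost = 80 + 90 = 170
Amortized = 170 / 17 = 10.0

10.0


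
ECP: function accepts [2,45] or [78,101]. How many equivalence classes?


Valid ranges: [2,45] and [78,101]
Class 1: x < 2 — invalid
Class 2: 2 ≤ x ≤ 45 — valid
Class 3: 45 < x < 78 — invalid (gap between ranges)
Class 4: 78 ≤ x ≤ 101 — valid
Class 5: x > 101 — invalid
Total equivalence classes: 5

5 equivalence classes


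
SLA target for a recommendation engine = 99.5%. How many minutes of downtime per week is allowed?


Formula: allowed downtime = period * (100 - SLA) / 100
Period (week) = 10080 minutes
Unavailability fraction = (100 - 99.5) / 100
Allowed downtime = 10080 * (100 - 99.5) / 100
Allowed downtime = 50.4 minutes

50.4 minutes


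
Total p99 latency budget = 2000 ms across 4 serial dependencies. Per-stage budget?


Formula: per_stage = total_budget / stages
per_stage = 2000 / 4
per_stage = 500.0 ms

500.0 ms


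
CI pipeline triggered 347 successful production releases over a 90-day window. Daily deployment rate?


Formula: deployments per day = releases / days
= 347 / 90
= 3.856 deploys/day
(equivalently, 26.99 deploys/week)

3.856 deploys/day


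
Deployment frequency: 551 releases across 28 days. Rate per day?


Formula: deployments per day = releases / days
= 551 / 28
= 19.679 deploys/day
(equivalently, 137.75 deploys/week)

19.679 deploys/day


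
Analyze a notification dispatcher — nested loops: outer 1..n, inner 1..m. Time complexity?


Reasoning: product of independent bounds
Complexity: O(n*m)

O(n*m)


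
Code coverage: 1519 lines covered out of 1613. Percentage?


Coverage = covered / total * 100
Coverage = 1519 / 1613 * 100
Coverage = 94.17%

94.17%


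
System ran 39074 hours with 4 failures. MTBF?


Formula: MTBF = Total operating time / Number of failures
MTBF = 39074 / 4
MTBF = 9768.5 hours

9768.5 hours


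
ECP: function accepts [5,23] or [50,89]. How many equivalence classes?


Valid ranges: [5,23] and [50,89]
Class 1: x < 5 — invalid
Class 2: 5 ≤ x ≤ 23 — valid
Class 3: 23 < x < 50 — invalid (gap between ranges)
Class 4: 50 ≤ x ≤ 89 — valid
Class 5: x > 89 — invalid
Total equivalence classes: 5

5 equivalence classes


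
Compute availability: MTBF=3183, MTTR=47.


Availability = MTBF / (MTBF + MTTR)
Availability = 3183 / (3183 + 47)
Availability = 3183 / 3230
Availability = 98.5449%

98.5449%


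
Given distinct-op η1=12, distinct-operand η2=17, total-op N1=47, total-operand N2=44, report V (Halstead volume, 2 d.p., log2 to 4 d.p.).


Formula: V = N * log2(η), where N = N1 + N2 and η = η1 + η2
η = 12 + 17 = 29
N = 47 + 44 = 91
log2(29) ≈ 4.8580
V = 91 * 4.8580 = 442.08

442.08


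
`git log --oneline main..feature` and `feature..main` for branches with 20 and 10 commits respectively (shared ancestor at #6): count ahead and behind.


Common ancestor: commit #6
feature commits after divergence: 20 - 6 = 14
main commits after divergence: 10 - 6 = 4
feature is 14 commits ahead of main
main is 4 commits ahead of feature

feature ahead: 14, main ahead: 4


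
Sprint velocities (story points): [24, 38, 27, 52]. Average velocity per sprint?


Formula: Avg velocity = Total points / Number of sprints
Points: [24, 38, 27, 52]
Sum = 24 + 38 + 27 + 52 = 141
Avg velocity = 141 / 4 = 35.25 points/sprint

35.25 points/sprint


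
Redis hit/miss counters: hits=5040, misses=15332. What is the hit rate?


Formula: hit rate = hits / (hits + misses) * 100
hit rate = 5040 / (5040 + 15332) * 100
hit rate = 5040 / 20372 * 100
hit rate = 24.74%

24.74%


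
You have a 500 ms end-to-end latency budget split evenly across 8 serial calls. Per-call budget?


Formula: per_stage = total_budget / stages
per_stage = 500 / 8
per_stage = 62.5 ms

62.5 ms


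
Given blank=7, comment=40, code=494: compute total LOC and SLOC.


Total LOC = blank + comment + code
Total LOC = 7 + 40 + 494 = 541
SLOC (source only) = code = 494

Total LOC: 541, SLOC: 494


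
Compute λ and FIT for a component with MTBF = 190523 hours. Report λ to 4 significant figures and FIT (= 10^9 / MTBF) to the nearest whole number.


Formula: λ = 1 / MTBF; FIT = λ × 1e9 = 1e9 / MTBF
λ = 1 / 190523 ≈ 5.249e-06 failures/hour
FIT = 1e9 / 190523 ≈ 5249 failures per 1e9 hours (nearest whole number)

λ = 5.249e-06 /h, FIT = 5249


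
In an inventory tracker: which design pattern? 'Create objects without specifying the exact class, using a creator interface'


This matches the Factory Method pattern

Factory Method


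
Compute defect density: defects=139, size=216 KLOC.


Defect density = defects / KLOC
Defect density = 139 / 216
Defect density = 0.644 defects/KLOC

0.644 defects/KLOC


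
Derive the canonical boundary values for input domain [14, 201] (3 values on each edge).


Range: [14, 201]
Boundaries: just below min, min, min+1, max-1, max, just above max
Values: [13, 14, 15, 200, 201, 202]

[13, 14, 15, 200, 201, 202]


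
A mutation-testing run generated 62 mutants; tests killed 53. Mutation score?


Mutation score = killed / total * 100
Mutation score = 53 / 62 * 100
Mutation score = 85.48%

85.48%


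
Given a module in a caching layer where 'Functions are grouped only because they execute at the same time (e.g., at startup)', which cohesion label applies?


Reasoning: Related by timing only
Type: Temporal cohesion

Temporal cohesion


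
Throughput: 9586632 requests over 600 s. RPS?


Formula: throughput = requests / seconds
throughput = 9586632 / 600
throughput = 15977.72 requests/second

15977.72 requests/second


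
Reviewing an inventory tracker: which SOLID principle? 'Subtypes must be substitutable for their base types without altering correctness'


This describes the Liskov Substitution Principle (LSP)

Liskov Substitution Principle (LSP)


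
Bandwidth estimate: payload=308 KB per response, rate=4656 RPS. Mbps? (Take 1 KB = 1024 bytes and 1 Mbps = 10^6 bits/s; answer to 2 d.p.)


Formula: Mbps = payload_bytes * RPS * 8 / 1e6
Payload per request = 308 KB = 308 * 1024 = 315392 bytes
Total bytes/sec = 315392 * 4656 = 1468465152
Total bits/sec = 1468465152 * 8 = 11747721216
Mbps = 11747721216 / 1e6 = 11747.72

11747.72 Mbps


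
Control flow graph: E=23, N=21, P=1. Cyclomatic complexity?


Formula: V(G) = E - N + 2P
V(G) = 23 - 21 + 2*1
V(G) = 2 + 2
V(G) = 4

4


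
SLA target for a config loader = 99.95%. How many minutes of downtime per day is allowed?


Formula: allowed downtime = period * (100 - SLA) / 100
Period (day) = 1440 minutes
Unavailability fraction = (100 - 99.95) / 100
Allowed downtime = 1440 * (100 - 99.95) / 100
Allowed downtime = 0.72 minutes

0.72 minutes


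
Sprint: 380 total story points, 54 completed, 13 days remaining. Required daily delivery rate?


Formula: Required rate = Remaining points / Days left
Remaining = 380 - 54 = 326 points
Required rate = 326 / 13 = 25.08 points/day

25.08 points/day


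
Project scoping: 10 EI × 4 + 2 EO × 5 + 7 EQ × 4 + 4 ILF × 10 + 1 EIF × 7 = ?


UFP = EI*4 + EO*5 + EQ*4 + ILF*10 + EIF*7
UFP = 10*4 + 2*5 + 7*4 + 4*10 + 1*7
UFP = 40 + 10 + 28 + 40 + 7
UFP = 125

125


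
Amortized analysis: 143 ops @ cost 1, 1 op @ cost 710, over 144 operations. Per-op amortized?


Formula: Amortized cost = Total cost / Operations
Total cost = (143 * 1) + (1 * 710)
Total cost = 143 + 710 = 853
Amortized = 853 / 144 = 5.9236

5.9236


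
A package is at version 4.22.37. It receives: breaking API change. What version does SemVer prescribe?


Current: 4.22.37
Change category: 'breaking API change' → major bump
SemVer rule: major bump → increment MAJOR, reset MINOR and PATCH to 0
New: 5.0.0

5.0.0


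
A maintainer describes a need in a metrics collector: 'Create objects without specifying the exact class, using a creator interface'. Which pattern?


This matches the Factory Method pattern

Factory Method


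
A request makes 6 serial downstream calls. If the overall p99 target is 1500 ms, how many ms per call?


Formula: per_stage = total_budget / stages
per_stage = 1500 / 6
per_stage = 250.0 ms

250.0 ms


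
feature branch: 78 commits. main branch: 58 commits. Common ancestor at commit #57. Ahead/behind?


Common ancestor: commit #57
feature commits after divergence: 78 - 57 = 21
main commits after divergence: 58 - 57 = 1
feature is 21 commits ahead of main
main is 1 commits ahead of feature

feature ahead: 21, main ahead: 1


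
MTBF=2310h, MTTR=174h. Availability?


Availability = MTBF / (MTBF + MTTR)
Availability = 2310 / (2310 + 174)
Availability = 2310 / 2484
Availability = 92.9952%

92.9952%


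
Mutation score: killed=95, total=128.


Mutation score = killed / total * 100
Mutation score = 95 / 128 * 100
Mutation score = 74.22%

74.22%


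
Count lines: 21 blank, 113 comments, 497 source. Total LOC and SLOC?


Total LOC = blank + comment + code
Total LOC = 21 + 113 + 497 = 631
SLOC (source only) = code = 497

Total LOC: 631, SLOC: 497


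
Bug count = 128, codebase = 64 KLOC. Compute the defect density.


Defect density = defects / KLOC
Defect density = 128 / 64
Defect density = 2.0 defects/KLOC

2.0 defects/KLOC


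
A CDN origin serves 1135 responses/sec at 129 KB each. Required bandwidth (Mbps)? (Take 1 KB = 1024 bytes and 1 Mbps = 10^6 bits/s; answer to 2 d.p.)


Formula: Mbps = payload_bytes * RPS * 8 / 1e6
Payload per request = 129 KB = 129 * 1024 = 132096 bytes
Total bytes/sec = 132096 * 1135 = 149928960
Total bits/sec = 149928960 * 8 = 1199431680
Mbps = 1199431680 / 1e6 = 1199.43

1199.43 Mbps


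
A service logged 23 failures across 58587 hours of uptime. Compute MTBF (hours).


Formula: MTBF = Total operating time / Number of failures
MTBF = 58587 / 23
MTBF = 2547.26 hours

2547.26 hours


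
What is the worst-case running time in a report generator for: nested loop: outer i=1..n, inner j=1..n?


Reasoning: n iterations times n iterations
Complexity: O(n^2)

O(n^2)


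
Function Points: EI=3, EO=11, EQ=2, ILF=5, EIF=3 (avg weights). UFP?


UFP = EI*4 + EO*5 + EQ*4 + ILF*10 + EIF*7
UFP = 3*4 + 11*5 + 2*4 + 5*10 + 3*7
UFP = 12 + 55 + 8 + 50 + 21
UFP = 146

146


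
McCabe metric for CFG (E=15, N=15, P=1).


Formula: V(G) = E - N + 2P
V(G) = 15 - 15 + 2*1
V(G) = 0 + 2
V(G) = 2

2


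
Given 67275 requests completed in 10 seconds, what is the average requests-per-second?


Formula: throughput = requests / seconds
throughput = 67275 / 10
throughput = 6727.5 requests/second

6727.5 requests/second


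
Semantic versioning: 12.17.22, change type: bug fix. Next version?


Current: 12.17.22
Change category: 'bug fix' → patch bump
SemVer rule: patch bump → increment PATCH (MAJOR and MINOR unchanged)
New: 12.17.23

12.17.23


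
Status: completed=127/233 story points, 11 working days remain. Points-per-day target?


Formula: Required rate = Remaining points / Days left
Remaining = 233 - 127 = 106 points
Required rate = 106 / 11 = 9.64 points/day

9.64 points/day


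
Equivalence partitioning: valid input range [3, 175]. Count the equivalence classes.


Valid range: [3, 175]
Class 1: x < 3 — invalid
Class 2: 3 ≤ x ≤ 175 — valid
Class 3: x > 175 — invalid
Total equivalence classes: 3

3 equivalence classes


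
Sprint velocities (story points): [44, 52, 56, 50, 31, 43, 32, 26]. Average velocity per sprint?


Formula: Avg velocity = Total points / Number of sprints
Points: [44, 52, 56, 50, 31, 43, 32, 26]
Sum = 44 + 52 + 56 + 50 + 31 + 43 + 32 + 26 = 334
Avg velocity = 334 / 8 = 41.75 points/sprint

41.75 points/sprint


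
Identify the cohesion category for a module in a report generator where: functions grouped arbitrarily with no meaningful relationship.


Reasoning: Worst: random grouping
Type: Coincidental cohesion

Coincidental cohesion


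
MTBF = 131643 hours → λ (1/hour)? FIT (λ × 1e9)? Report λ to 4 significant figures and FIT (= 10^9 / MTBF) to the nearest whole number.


Formula: λ = 1 / MTBF; FIT = λ × 1e9 = 1e9 / MTBF
λ = 1 / 131643 ≈ 7.596e-06 failures/hour
FIT = 1e9 / 131643 ≈ 7596 failures per 1e9 hours (nearest whole number)

λ = 7.596e-06 /h, FIT = 7596


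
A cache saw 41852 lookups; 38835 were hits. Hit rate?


Formula: hit rate = hits / (hits + misses) * 100
hit rate = 38835 / (38835 + 3017) * 100
hit rate = 38835 / 41852 * 100
hit rate = 92.79%

92.79%


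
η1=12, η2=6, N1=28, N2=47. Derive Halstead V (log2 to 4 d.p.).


Formula: V = N * log2(η), where N = N1 + N2 and η = η1 + η2
η = 12 + 6 = 18
N = 28 + 47 = 75
log2(18) ≈ 4.1699
V = 75 * 4.1699 = 312.74

312.74


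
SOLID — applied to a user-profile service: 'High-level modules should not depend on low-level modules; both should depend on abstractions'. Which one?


This describes the Dependency Inversion Principle (DIP)

Dependency Inversion Principle (DIP)


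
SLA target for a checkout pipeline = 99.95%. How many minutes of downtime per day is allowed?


Formula: allowed downtime = period * (100 - SLA) / 100
Period (day) = 1440 minutes
Unavailability fraction = (100 - 99.95) / 100
Allowed downtime = 1440 * (100 - 99.95) / 100
Allowed downtime = 0.72 minutes

0.72 minutes


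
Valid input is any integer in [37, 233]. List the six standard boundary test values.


Range: [37, 233]
Boundaries: just below min, min, min+1, max-1, max, just above max
Values: [36, 37, 38, 232, 233, 234]

[36, 37, 38, 232, 233, 234]


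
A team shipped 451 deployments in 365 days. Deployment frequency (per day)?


Formula: deployments per day = releases / days
= 451 / 365
= 1.236 deploys/day
(equivalently, 8.65 deploys/week)

1.236 deploys/day


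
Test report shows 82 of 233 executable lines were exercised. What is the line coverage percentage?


Coverage = covered / total * 100
Coverage = 82 / 233 * 100
Coverage = 35.19%

35.19%


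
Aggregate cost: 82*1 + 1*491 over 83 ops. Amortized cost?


Formula: Amortized cost = Total cost / Operations
Total cost = (82 * 1) + (1 * 491)
Total cost = 82 + 491 = 573
Amortized = 573 / 83 = 6.9036

6.9036


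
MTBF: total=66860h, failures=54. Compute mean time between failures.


Formula: MTBF = Total operating time / Number of failures
MTBF = 66860 / 54
MTBF = 1238.15 hours

1238.15 hours


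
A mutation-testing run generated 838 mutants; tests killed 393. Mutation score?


Mutation score = killed / total * 100
Mutation score = 393 / 838 * 100
Mutation score = 46.9%

46.9%


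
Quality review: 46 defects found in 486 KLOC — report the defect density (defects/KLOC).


Defect density = defects / KLOC
Defect density = 46 / 486
Defect density = 0.095 defects/KLOC

0.095 defects/KLOC


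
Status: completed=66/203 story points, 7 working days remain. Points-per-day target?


Formula: Required rate = Remaining points / Days left
Remaining = 203 - 66 = 137 points
Required rate = 137 / 7 = 19.57 points/day

19.57 points/day


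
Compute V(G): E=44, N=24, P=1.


Formula: V(G) = E - N + 2P
V(G) = 44 - 24 + 2*1
V(G) = 20 + 2
V(G) = 22

22


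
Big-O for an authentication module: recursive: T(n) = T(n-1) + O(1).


Reasoning: linear recursion with constant work per frame
Complexity: O(n)

O(n)


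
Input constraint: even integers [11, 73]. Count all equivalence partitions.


Constraint: even integers in [11, 73]
Class 1: x < 11 — out-of-range invalid
Class 2: x in [11,73] but odd — wrong type invalid
Class 3: x in [11,73] and even — valid
Class 4: x > 73 — out-of-range invalid
Total equivalence classes: 4

4 equivalence classes


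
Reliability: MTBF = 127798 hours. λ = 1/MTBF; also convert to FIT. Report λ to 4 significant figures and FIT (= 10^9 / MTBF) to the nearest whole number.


Formula: λ = 1 / MTBF; FIT = λ × 1e9 = 1e9 / MTBF
λ = 1 / 127798 ≈ 7.825e-06 failures/hour
FIT = 1e9 / 127798 ≈ 7825 failures per 1e9 hours (nearest whole number)

λ = 7.825e-06 /h, FIT = 7825


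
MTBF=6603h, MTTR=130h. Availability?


Availability = MTBF / (MTBF + MTTR)
Availability = 6603 / (6603 + 130)
Availability = 6603 / 6733
Availability = 98.0692%

98.0692%


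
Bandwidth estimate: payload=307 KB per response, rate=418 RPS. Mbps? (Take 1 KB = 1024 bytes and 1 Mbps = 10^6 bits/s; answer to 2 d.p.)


Formula: Mbps = payload_bytes * RPS * 8 / 1e6
Payload per request = 307 KB = 307 * 1024 = 314368 bytes
Total bytes/sec = 314368 * 418 = 131405824
Total bits/sec = 131405824 * 8 = 1051246592
Mbps = 1051246592 / 1e6 = 1051.25

1051.25 Mbps


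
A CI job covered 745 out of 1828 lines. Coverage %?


Coverage = covered / total * 100
Coverage = 745 / 1828 * 100
Coverage = 40.75%

40.75%


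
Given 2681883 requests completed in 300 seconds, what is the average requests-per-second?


Formula: throughput = requests / seconds
throughput = 2681883 / 300
throughput = 8939.61 requests/second

8939.61 requests/second


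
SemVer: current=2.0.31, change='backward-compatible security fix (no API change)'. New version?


Current: 2.0.31
Change category: 'backward-compatible security fix (no API change)' → patch bump
SemVer rule: patch bump → increment PATCH (MAJOR and MINOR unchanged)
New: 2.0.32

2.0.32


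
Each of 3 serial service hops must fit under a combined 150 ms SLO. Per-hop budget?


Formula: per_stage = total_budget / stages
per_stage = 150 / 3
per_stage = 50.0 ms

50.0 ms


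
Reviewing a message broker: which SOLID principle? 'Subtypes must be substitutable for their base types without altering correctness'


This describes the Liskov Substitution Principle (LSP)

Liskov Substitution Principle (LSP)


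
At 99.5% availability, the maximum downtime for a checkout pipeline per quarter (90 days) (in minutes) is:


Formula: allowed downtime = period * (100 - SLA) / 100
Period (quarter (90 days)) = 129600 minutes
Unavailability fraction = (100 - 99.5) / 100
Allowed downtime = 129600 * (100 - 99.5) / 100
Allowed downtime = 648.0 minutes

648.0 minutes


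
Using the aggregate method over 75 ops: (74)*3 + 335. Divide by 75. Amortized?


Formula: Amortized cost = Total cost / Operations
Total cost = (74 * 3) + (1 * 335)
Total cost = 222 + 335 = 557
Amortized = 557 / 75 = 7.4267

7.4267


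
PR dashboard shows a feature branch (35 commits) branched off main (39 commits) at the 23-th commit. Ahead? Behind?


Common ancestor: commit #23
feature commits after divergence: 35 - 23 = 12
main commits after divergence: 39 - 23 = 16
feature is 12 commits ahead of main
main is 16 commits ahead of feature

feature ahead: 12, main ahead: 16


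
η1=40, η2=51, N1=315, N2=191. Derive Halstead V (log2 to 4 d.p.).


Formula: V = N * log2(η), where N = N1 + N2 and η = η1 + η2
η = 40 + 51 = 91
N = 315 + 191 = 506
log2(91) ≈ 6.5078
V = 506 * 6.5078 = 3292.95

3292.95


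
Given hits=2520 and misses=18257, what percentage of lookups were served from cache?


Formula: hit rate = hits / (hits + misses) * 100
hit rate = 2520 / (2520 + 18257) * 100
hit rate = 2520 / 20777 * 100
hit rate = 12.13%

12.13%


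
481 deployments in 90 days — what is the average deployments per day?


Formula: deployments per day = releases / days
= 481 / 90
= 5.344 deploys/day
(equivalently, 37.41 deploys/week)

5.344 deploys/day


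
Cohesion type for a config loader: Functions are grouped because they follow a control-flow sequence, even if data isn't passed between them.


Reasoning: Grouped by order of execution within a routine, not by data flow
Type: Procedural cohesion

Procedural cohesion


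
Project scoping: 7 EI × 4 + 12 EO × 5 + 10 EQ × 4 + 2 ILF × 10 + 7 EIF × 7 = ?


UFP = EI*4 + EO*5 + EQ*4 + ILF*10 + EIF*7
UFP = 7*4 + 12*5 + 10*4 + 2*10 + 7*7
UFP = 28 + 60 + 40 + 20 + 49
UFP = 197

197


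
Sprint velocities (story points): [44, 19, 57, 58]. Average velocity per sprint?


Formula: Avg velocity = Total points / Number of sprints
Points: [44, 19, 57, 58]
Sum = 44 + 19 + 57 + 58 = 178
Avg velocity = 178 / 4 = 44.5 points/sprint

44.5 points/sprint


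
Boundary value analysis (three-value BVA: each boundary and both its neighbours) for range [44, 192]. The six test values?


Range: [44, 192]
Boundaries: just below min, min, min+1, max-1, max, just above max
Values: [43, 44, 45, 191, 192, 193]

[43, 44, 45, 191, 192, 193]


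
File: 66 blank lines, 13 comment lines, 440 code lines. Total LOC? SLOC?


Total LOC = blank + comment + code
Total LOC = 66 + 13 + 440 = 519
SLOC (source only) = code = 440

Total LOC: 519, SLOC: 440


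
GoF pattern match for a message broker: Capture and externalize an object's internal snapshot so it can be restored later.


This matches the Memento pattern

Memento


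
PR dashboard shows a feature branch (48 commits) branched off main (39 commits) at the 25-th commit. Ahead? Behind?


Common ancestor: commit #25
feature commits after divergence: 48 - 25 = 23
main commits after divergence: 39 - 25 = 14
feature is 23 commits ahead of main
main is 14 commits ahead of feature

feature ahead: 23, main ahead: 14


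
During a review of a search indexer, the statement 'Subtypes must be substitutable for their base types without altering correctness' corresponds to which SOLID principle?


This describes the Liskov Substitution Principle (LSP)

Liskov Substitution Principle (LSP)


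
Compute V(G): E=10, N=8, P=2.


Formula: V(G) = E - N + 2P
V(G) = 10 - 8 + 2*2
V(G) = 2 + 4
V(G) = 6

6


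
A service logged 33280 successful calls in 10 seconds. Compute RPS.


Formula: throughput = requests / seconds
throughput = 33280 / 10
throughput = 3328.0 requests/second

3328.0 requests/second


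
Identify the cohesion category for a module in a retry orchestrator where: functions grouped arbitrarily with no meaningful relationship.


Reasoning: Worst: random grouping
Type: Coincidental cohesion

Coincidental cohesion


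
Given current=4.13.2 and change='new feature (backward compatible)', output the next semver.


Current: 4.13.2
Change category: 'new feature (backward compatible)' → minor bump
SemVer rule: minor bump → increment MINOR, reset PATCH to 0 (MAJOR unchanged)
New: 4.14.0

4.14.0


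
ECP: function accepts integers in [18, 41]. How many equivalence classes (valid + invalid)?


Valid range: [18, 41]
Class 1: x < 18 — invalid
Class 2: 18 ≤ x ≤ 41 — valid
Class 3: x > 41 — invalid
Total equivalence classes: 3

3 equivalence classes


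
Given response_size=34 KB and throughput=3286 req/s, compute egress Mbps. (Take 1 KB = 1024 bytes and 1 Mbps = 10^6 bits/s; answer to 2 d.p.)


Formula: Mbps = payload_bytes * RPS * 8 / 1e6
Payload per request = 34 KB = 34 * 1024 = 34816 bytes
Total bytes/sec = 34816 * 3286 = 114405376
Total bits/sec = 114405376 * 8 = 915243008
Mbps = 915243008 / 1e6 = 915.24

915.24 Mbps


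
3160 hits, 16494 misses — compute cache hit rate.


Formula: hit rate = hits / (hits + misses) * 100
hit rate = 3160 / (3160 + 16494) * 100
hit rate = 3160 / 19654 * 100
hit rate = 16.08%

16.08%


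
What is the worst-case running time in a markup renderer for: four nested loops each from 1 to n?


Reasoning: four levels of nesting
Complexity: O(n^4)

O(n^4)


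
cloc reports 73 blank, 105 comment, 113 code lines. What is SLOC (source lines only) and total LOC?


Total LOC = blank + comment + code
Total LOC = 73 + 105 + 113 = 291
SLOC (source only) = code = 113

Total LOC: 291, SLOC: 113


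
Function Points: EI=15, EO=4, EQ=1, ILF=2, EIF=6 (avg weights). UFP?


UFP = EI*4 + EO*5 + EQ*4 + ILF*10 + EIF*7
UFP = 15*4 + 4*5 + 1*4 + 2*10 + 6*7
UFP = 60 + 20 + 4 + 20 + 42
UFP = 146

146


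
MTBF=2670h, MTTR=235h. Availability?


Availability = MTBF / (MTBF + MTTR)
Availability = 2670 / (2670 + 235)
Availability = 2670 / 2905
Availability = 91.9105%

91.9105%


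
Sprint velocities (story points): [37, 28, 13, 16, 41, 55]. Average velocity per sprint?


Formula: Avg velocity = Total points / Number of sprints
Points: [37, 28, 13, 16, 41, 55]
Sum = 37 + 28 + 13 + 16 + 41 + 55 = 190
Avg velocity = 190 / 6 = 31.67 points/sprint

31.67 points/sprint


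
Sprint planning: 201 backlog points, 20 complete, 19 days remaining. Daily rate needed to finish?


Formula: Required rate = Remaining points / Days left
Remaining = 201 - 20 = 181 points
Required rate = 181 / 19 = 9.53 points/day

9.53 points/day


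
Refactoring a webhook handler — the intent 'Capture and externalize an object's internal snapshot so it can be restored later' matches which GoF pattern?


This matches the Memento pattern

Memento


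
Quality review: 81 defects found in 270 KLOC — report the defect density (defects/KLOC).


Defect density = defects / KLOC
Defect density = 81 / 270
Defect density = 0.3 defects/KLOC

0.3 defects/KLOC


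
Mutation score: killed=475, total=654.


Mutation score = killed / total * 100
Mutation score = 475 / 654 * 100
Mutation score = 72.63%

72.63%


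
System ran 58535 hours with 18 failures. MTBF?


Formula: MTBF = Total operating time / Number of failures
MTBF = 58535 / 18
MTBF = 3251.94 hours

3251.94 hours


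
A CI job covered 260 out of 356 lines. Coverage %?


Coverage = covered / total * 100
Coverage = 260 / 356 * 100
Coverage = 73.03%

73.03%


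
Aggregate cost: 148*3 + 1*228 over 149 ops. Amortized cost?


Formula: Amortized cost = Total cost / Operations
Total cost = (148 * 3) + (1 * 228)
Total cost = 444 + 228 = 672
Amortized = 672 / 149 = 4.5101

4.5101


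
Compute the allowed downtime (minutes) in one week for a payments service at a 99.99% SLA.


Formula: allowed downtime = period * (100 - SLA) / 100
Period (week) = 10080 minutes
Unavailability fraction = (100 - 99.99) / 100
Allowed downtime = 10080 * (100 - 99.99) / 100
Allowed downtime = 1.008 minutes

1.008 minutes


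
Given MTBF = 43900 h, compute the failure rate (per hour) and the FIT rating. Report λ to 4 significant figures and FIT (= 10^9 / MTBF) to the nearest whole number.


Formula: λ = 1 / MTBF; FIT = λ × 1e9 = 1e9 / MTBF
λ = 1 / 43900 ≈ 2.278e-05 failures/hour
FIT = 1e9 / 43900 ≈ 22779 failures per 1e9 hours (nearest whole number)

λ = 2.278e-05 /h, FIT = 22779


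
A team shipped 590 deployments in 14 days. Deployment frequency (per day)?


Formula: deployments per day = releases / days
= 590 / 14
= 42.143 deploys/day
(equivalently, 295.0 deploys/week)

42.143 deploys/day


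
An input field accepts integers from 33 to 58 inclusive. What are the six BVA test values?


Range: [33, 58]
Boundaries: just below min, min, min+1, max-1, max, just above max
Values: [32, 33, 34, 57, 58, 59]

[32, 33, 34, 57, 58, 59]


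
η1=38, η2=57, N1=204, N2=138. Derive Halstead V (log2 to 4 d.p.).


Formula: V = N * log2(η), where N = N1 + N2 and η = η1 + η2
η = 38 + 57 = 95
N = 204 + 138 = 342
log2(95) ≈ 6.5699
V = 342 * 6.5699 = 2246.91

2246.91


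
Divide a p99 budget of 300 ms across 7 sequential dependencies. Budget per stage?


Formula: per_stage = total_budget / stages
per_stage = 300 / 7
per_stage = 42.86 ms

42.86 ms


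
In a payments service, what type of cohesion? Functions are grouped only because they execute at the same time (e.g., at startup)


Reasoning: Related by timing only
Type: Temporal cohesion

Temporal cohesion


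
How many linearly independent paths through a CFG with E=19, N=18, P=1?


Formula: V(G) = E - N + 2P
V(G) = 19 - 18 + 2*1
V(G) = 1 + 2
V(G) = 3

3


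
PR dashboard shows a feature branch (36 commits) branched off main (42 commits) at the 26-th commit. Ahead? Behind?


Common ancestor: commit #26
feature commits after divergence: 36 - 26 = 10
main commits after divergence: 42 - 26 = 16
feature is 10 commits ahead of main
main is 16 commits ahead of feature

feature ahead: 10, main ahead: 16
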